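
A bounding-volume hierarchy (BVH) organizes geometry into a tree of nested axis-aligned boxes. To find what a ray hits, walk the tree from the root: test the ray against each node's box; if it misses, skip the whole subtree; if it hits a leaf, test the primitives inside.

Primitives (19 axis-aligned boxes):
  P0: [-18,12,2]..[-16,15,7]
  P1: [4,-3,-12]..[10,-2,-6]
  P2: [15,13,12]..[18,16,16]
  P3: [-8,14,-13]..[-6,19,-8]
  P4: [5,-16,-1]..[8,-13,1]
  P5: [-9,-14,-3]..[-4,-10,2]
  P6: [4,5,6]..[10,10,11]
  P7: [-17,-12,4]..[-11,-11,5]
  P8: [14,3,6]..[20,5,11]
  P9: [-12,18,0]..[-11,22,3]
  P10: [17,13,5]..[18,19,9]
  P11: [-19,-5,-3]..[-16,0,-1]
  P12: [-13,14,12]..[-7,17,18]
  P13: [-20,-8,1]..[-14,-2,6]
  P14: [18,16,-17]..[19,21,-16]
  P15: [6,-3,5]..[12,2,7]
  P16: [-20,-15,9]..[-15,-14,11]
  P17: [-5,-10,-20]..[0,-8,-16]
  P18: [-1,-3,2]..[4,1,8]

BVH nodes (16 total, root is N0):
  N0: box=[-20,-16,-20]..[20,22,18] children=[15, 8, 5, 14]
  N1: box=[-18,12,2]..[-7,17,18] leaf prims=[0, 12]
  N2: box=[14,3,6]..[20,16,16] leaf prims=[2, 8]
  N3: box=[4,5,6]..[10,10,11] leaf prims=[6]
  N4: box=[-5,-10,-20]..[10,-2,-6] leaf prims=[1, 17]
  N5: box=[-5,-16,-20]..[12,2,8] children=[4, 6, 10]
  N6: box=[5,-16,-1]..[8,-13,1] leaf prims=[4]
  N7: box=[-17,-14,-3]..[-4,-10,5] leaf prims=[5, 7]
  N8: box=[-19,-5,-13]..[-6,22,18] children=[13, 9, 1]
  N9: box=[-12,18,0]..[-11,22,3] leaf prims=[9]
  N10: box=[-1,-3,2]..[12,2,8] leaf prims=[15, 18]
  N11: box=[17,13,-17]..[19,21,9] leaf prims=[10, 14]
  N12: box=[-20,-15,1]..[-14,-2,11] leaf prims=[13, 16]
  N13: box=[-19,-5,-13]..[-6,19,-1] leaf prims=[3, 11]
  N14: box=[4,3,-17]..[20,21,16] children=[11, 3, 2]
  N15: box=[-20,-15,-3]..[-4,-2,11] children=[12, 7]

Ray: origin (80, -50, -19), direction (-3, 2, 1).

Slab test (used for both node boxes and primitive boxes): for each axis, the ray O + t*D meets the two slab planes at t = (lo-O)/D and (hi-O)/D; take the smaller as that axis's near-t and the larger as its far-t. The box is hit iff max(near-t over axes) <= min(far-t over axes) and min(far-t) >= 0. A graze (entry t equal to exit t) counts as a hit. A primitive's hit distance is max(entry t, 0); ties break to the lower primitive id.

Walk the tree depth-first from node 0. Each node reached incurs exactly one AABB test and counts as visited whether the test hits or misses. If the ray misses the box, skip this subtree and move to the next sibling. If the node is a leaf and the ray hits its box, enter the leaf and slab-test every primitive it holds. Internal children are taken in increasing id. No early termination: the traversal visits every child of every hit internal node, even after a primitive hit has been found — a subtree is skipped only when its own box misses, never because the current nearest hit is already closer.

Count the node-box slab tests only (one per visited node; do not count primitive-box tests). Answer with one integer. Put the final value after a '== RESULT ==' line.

Trace the traversal:
N0 x:[20,100/3] y:[17,36] z:[-1,37] -> hit [20,100/3], descend [5, 8, 14, 15]
  N5 x:[68/3,85/3] y:[17,26] z:[-1,27] -> hit [68/3,26], descend [4, 6, 10]
    N4 x:[70/3,85/3] y:[20,24] z:[-1,13] -> miss, prune
    N6 x:[24,25] y:[17,37/2] z:[18,20] -> miss, prune
    N10 x:[68/3,27] y:[47/2,26] z:[21,27] -> hit [47/2,26] leaf, test {P15@t=24, P18@t=76/3}
  N8 x:[86/3,33] y:[45/2,36] z:[6,37] -> hit [86/3,33], descend [1, 9, 13]
    N1 x:[29,98/3] y:[31,67/2] z:[21,37] -> hit [31,98/3] leaf, test {P0(miss), P12(miss)}
    N9 x:[91/3,92/3] y:[34,36] z:[19,22] -> miss, prune
    N13 x:[86/3,33] y:[45/2,69/2] z:[6,18] -> miss, prune
  N14 x:[20,76/3] y:[53/2,71/2] z:[2,35] -> miss, prune
  N15 x:[28,100/3] y:[35/2,24] z:[16,30] -> miss, prune

11 AABB tests over nodes [0, 5, 4, 6, 10, 8, 1, 9, 13, 14, 15]; 2 leaves entered; closest P15.

== RESULT ==
11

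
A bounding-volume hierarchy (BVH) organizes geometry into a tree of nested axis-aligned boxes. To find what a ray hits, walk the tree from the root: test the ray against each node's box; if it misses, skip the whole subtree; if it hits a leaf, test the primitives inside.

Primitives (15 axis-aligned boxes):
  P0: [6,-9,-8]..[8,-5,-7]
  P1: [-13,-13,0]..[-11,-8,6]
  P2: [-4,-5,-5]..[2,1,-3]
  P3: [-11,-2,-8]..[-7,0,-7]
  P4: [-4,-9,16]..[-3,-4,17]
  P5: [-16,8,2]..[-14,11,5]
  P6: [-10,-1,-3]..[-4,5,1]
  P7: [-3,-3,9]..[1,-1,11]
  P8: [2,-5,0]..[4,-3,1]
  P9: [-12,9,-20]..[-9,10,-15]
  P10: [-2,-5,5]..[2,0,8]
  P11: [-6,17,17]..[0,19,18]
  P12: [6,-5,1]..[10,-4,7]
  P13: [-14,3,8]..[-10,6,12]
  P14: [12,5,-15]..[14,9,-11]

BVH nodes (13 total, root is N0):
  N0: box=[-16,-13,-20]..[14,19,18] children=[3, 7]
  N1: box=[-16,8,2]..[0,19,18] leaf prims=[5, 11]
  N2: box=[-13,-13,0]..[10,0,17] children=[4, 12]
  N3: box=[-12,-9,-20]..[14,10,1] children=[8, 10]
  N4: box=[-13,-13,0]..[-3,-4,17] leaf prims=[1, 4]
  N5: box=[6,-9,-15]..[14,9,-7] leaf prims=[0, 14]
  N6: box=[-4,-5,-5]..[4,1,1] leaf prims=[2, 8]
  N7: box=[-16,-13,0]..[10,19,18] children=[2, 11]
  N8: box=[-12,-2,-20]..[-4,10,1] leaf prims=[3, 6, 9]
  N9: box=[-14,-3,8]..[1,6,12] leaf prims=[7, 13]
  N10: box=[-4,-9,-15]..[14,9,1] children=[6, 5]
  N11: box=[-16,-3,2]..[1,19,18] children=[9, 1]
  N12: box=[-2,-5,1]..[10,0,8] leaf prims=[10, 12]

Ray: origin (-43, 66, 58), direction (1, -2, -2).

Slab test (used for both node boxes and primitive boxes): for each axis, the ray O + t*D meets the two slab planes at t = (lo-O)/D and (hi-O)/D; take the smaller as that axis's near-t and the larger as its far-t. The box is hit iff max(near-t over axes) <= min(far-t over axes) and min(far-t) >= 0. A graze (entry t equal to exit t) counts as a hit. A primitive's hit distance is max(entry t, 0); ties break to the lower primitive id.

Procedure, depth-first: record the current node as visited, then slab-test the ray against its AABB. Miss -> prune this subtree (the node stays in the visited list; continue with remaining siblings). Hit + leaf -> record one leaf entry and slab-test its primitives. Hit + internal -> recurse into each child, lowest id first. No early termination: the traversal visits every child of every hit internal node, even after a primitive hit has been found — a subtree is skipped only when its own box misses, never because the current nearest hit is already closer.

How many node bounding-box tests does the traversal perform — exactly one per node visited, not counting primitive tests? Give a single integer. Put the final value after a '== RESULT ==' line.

Walk:
N0 x:[27,57] y:[47/2,79/2] z:[20,39] -> hit [27,39], descend [3, 7]
  N3 x:[31,57] y:[28,75/2] z:[57/2,39] -> hit [31,75/2], descend [8, 10]
    N8 x:[31,39] y:[28,34] z:[57/2,39] -> hit [31,34] leaf, test {P3@t=33, P6(miss), P9(miss)}
    N10 x:[39,57] y:[57/2,75/2] z:[57/2,73/2] -> miss, prune
  N7 x:[27,53] y:[47/2,79/2] z:[20,29] -> hit [27,29], descend [2, 11]
    N2 x:[30,53] y:[33,79/2] z:[41/2,29] -> miss, prune
    N11 x:[27,44] y:[47/2,69/2] z:[20,28] -> hit [27,28], descend [1, 9]
      N1 x:[27,43] y:[47/2,29] z:[20,28] -> hit [27,28] leaf, test {P5@t=55/2, P11(miss)}
      N9 x:[29,44] y:[30,69/2] z:[23,25] -> miss, prune

9 AABB tests over nodes [0, 3, 8, 10, 7, 2, 11, 1, 9]; 2 leaves entered; closest P5.

== RESULT ==
9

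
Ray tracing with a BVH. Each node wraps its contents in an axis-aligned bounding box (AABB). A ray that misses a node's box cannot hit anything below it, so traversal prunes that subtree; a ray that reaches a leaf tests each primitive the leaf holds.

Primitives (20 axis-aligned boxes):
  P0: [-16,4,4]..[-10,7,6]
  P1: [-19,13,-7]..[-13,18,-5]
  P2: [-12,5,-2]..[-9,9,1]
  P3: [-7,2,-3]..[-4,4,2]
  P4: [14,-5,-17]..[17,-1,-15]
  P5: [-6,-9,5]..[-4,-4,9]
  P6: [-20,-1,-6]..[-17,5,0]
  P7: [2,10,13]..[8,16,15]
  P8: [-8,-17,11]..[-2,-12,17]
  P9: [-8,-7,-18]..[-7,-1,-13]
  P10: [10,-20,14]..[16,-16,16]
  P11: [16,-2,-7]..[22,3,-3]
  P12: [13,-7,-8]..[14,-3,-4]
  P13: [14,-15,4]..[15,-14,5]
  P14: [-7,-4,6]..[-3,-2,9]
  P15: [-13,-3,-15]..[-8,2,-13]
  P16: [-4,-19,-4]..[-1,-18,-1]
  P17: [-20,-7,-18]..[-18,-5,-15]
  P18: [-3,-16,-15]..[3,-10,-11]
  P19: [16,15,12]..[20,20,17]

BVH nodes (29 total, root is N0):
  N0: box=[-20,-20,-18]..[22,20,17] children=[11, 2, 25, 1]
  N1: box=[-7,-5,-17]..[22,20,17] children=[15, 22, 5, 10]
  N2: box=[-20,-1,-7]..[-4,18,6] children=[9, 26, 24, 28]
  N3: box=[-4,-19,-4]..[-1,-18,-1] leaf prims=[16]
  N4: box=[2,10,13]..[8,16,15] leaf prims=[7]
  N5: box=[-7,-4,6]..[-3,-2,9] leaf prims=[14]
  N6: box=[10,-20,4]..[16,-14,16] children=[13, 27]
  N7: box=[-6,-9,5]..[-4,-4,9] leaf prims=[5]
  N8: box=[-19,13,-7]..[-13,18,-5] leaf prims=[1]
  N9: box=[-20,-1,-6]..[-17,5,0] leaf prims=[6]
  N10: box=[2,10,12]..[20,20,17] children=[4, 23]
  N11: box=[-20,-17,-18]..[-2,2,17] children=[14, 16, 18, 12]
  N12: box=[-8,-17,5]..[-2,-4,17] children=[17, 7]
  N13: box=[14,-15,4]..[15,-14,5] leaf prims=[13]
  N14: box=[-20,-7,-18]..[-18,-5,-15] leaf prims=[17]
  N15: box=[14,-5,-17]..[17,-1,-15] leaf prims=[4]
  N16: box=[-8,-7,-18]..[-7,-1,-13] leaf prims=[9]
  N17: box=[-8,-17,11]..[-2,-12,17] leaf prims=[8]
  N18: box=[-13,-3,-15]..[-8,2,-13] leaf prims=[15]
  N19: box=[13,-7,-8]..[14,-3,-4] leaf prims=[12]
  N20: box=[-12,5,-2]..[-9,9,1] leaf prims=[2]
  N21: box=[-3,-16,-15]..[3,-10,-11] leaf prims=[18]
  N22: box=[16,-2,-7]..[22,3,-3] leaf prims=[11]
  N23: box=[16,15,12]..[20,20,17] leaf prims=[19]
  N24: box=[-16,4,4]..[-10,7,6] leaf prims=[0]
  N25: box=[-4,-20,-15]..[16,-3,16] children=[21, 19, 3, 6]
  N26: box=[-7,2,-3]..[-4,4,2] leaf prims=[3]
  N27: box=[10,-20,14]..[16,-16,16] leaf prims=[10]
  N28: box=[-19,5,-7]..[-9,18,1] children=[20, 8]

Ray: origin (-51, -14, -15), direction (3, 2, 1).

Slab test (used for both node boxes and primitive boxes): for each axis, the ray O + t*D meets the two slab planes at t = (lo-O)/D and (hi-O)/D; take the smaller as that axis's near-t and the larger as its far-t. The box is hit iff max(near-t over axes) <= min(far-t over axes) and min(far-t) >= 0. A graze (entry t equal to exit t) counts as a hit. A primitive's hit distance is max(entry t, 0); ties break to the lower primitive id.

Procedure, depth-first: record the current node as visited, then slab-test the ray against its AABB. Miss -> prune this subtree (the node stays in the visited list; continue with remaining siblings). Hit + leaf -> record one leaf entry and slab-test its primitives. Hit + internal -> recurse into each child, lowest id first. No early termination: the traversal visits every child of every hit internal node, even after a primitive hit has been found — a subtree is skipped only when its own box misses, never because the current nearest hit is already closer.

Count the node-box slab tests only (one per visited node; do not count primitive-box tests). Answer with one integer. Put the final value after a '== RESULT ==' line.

Trace the traversal:
N0 x:[31/3,73/3] y:[-3,17] z:[-3,32] -> hit [31/3,17], descend [1, 2, 11, 25]
  N1 x:[44/3,73/3] y:[9/2,17] z:[-2,32] -> hit [44/3,17], descend [5, 10, 15, 22]
    N5 x:[44/3,16] y:[5,6] z:[21,24] -> miss, prune
    N10 x:[53/3,71/3] y:[12,17] z:[27,32] -> miss, prune
    N15 x:[65/3,68/3] y:[9/2,13/2] z:[-2,0] -> miss, prune
    N22 x:[67/3,73/3] y:[6,17/2] z:[8,12] -> miss, prune
  N2 x:[31/3,47/3] y:[13/2,16] z:[8,21] -> hit [31/3,47/3], descend [9, 24, 26, 28]
    N9 x:[31/3,34/3] y:[13/2,19/2] z:[9,15] -> miss, prune
    N24 x:[35/3,41/3] y:[9,21/2] z:[19,21] -> miss, prune
    N26 x:[44/3,47/3] y:[8,9] z:[12,17] -> miss, prune
    N28 x:[32/3,14] y:[19/2,16] z:[8,16] -> hit [32/3,14], descend [8, 20]
      N8 x:[32/3,38/3] y:[27/2,16] z:[8,10] -> miss, prune
      N20 x:[13,14] y:[19/2,23/2] z:[13,16] -> miss, prune
  N11 x:[31/3,49/3] y:[-3/2,8] z:[-3,32] -> miss, prune
  N25 x:[47/3,67/3] y:[-3,11/2] z:[0,31] -> miss, prune

15 AABB tests over nodes [0, 1, 5, 10, 15, 22, 2, 9, 24, 26, 28, 8, 20, 11, 25]; 0 leaves entered; closest miss.

== RESULT ==
15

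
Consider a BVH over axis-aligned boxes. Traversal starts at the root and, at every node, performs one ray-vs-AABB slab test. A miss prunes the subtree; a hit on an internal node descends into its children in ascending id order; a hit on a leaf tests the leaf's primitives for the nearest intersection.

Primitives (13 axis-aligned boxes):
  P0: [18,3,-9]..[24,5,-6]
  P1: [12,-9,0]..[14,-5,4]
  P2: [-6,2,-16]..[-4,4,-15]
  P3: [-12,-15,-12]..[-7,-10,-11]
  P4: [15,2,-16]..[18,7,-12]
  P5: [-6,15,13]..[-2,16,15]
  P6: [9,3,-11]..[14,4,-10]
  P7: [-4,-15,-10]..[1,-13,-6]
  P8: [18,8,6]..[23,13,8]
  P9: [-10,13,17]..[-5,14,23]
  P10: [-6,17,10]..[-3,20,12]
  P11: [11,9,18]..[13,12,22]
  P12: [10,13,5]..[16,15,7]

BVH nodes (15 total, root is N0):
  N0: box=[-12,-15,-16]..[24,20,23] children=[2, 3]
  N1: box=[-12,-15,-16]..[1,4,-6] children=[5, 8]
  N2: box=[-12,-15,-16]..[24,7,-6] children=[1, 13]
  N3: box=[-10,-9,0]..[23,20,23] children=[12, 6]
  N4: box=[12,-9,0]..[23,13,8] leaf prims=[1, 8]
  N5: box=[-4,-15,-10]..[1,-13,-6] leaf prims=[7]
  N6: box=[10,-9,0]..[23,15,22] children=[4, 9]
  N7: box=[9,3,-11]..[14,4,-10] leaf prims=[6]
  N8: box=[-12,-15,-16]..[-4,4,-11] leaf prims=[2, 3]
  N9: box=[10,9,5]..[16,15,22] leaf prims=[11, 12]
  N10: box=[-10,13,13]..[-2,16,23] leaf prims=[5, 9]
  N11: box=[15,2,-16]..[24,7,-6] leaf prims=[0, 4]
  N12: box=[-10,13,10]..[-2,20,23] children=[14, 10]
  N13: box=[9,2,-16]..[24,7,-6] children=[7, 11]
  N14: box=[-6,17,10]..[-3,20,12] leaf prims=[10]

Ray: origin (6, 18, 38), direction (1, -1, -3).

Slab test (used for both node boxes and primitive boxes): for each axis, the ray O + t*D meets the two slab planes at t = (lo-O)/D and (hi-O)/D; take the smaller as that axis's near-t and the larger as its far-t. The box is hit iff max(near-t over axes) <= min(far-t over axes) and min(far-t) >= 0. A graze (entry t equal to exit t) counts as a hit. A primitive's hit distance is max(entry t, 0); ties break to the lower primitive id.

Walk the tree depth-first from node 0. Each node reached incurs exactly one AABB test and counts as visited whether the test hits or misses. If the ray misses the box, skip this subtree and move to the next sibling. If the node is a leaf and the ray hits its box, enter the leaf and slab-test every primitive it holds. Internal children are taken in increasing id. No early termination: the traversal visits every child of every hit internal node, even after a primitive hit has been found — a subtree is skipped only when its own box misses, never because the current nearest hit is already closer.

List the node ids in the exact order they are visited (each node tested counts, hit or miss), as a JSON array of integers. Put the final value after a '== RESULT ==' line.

Traverse from the root:
N0 x:[-18,18] y:[-2,33] z:[5,18] -> hit [5,18], descend [2, 3]
  N2 x:[-18,18] y:[11,33] z:[44/3,18] -> hit [44/3,18], descend [1, 13]
    N1 x:[-18,-5] y:[14,33] z:[44/3,18] -> miss, prune
    N13 x:[3,18] y:[11,16] z:[44/3,18] -> hit [44/3,16], descend [7, 11]
      N7 x:[3,8] y:[14,15] z:[16,49/3] -> miss, prune
      N11 x:[9,18] y:[11,16] z:[44/3,18] -> hit [44/3,16] leaf, test {P0@t=44/3, P4(miss)}
  N3 x:[-16,17] y:[-2,27] z:[5,38/3] -> hit [5,38/3], descend [6, 12]
    N6 x:[4,17] y:[3,27] z:[16/3,38/3] -> hit [16/3,38/3], descend [4, 9]
      N4 x:[6,17] y:[5,27] z:[10,38/3] -> hit [10,38/3] leaf, test {P1(miss), P8(miss)}
      N9 x:[4,10] y:[3,9] z:[16/3,11] -> hit [16/3,9] leaf, test {P11@t=6, P12(miss)}
    N12 x:[-16,-8] y:[-2,5] z:[5,28/3] -> miss, prune

order=[0, 2, 1, 13, 7, 11, 3, 6, 4, 9, 12]  |boxes|=11  |leaves|=3  hit=P11

== RESULT ==
[0, 2, 1, 13, 7, 11, 3, 6, 4, 9, 12]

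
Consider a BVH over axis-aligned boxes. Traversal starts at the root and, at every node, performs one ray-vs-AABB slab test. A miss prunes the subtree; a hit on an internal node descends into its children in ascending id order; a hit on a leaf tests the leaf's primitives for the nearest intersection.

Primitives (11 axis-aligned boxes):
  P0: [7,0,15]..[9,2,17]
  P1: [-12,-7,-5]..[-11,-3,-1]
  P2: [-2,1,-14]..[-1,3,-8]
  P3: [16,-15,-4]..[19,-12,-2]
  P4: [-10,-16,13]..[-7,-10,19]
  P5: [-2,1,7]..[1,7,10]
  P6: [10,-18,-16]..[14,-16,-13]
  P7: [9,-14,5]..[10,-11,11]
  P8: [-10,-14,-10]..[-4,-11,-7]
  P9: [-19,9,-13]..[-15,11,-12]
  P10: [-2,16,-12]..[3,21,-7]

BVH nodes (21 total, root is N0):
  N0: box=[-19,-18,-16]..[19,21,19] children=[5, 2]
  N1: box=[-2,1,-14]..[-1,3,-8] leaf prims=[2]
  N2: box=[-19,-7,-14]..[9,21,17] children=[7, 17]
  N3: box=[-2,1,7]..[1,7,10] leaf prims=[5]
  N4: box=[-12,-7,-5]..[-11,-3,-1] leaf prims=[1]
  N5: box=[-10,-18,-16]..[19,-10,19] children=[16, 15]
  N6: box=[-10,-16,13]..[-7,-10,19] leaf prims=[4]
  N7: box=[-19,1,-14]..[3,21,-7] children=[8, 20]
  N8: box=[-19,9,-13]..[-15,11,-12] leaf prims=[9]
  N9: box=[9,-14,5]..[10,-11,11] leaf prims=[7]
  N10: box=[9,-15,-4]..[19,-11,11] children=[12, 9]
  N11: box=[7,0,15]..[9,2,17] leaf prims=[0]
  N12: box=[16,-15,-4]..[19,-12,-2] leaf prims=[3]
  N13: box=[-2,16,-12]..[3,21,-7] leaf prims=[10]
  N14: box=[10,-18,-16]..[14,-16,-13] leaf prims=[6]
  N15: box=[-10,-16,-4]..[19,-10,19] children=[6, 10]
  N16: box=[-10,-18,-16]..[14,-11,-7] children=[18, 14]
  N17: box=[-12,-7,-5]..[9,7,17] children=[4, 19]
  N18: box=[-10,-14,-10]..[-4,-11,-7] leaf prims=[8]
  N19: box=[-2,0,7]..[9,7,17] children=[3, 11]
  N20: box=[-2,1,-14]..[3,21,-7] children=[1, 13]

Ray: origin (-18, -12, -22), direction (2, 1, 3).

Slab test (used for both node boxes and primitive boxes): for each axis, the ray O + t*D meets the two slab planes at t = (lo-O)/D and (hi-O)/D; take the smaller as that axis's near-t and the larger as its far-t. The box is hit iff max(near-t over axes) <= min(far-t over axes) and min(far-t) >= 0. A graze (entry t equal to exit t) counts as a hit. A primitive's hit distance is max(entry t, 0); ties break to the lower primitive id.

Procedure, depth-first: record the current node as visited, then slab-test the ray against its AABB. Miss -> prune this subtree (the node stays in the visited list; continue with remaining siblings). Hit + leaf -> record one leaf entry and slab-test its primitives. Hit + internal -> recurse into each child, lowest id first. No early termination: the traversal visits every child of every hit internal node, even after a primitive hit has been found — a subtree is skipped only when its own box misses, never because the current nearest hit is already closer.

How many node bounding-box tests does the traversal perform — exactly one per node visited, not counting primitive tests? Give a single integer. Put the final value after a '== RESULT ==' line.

Traverse from the root:
N0 x:[-1/2,37/2] y:[-6,33] z:[2,41/3] -> hit [2,41/3], descend [2, 5]
  N2 x:[-1/2,27/2] y:[5,33] z:[8/3,13] -> hit [5,13], descend [7, 17]
    N7 x:[-1/2,21/2] y:[13,33] z:[8/3,5] -> miss, prune
    N17 x:[3,27/2] y:[5,19] z:[17/3,13] -> hit [17/3,13], descend [4, 19]
      N4 x:[3,7/2] y:[5,9] z:[17/3,7] -> miss, prune
      N19 x:[8,27/2] y:[12,19] z:[29/3,13] -> hit [12,13], descend [3, 11]
        N3 x:[8,19/2] y:[13,19] z:[29/3,32/3] -> miss, prune
        N11 x:[25/2,27/2] y:[12,14] z:[37/3,13] -> hit [25/2,13] leaf, test {P0@t=25/2}
  N5 x:[4,37/2] y:[-6,2] z:[2,41/3] -> miss, prune

9 AABB tests over nodes [0, 2, 7, 17, 4, 19, 3, 11, 5]; 1 leaf entered; closest P0.

== RESULT ==
9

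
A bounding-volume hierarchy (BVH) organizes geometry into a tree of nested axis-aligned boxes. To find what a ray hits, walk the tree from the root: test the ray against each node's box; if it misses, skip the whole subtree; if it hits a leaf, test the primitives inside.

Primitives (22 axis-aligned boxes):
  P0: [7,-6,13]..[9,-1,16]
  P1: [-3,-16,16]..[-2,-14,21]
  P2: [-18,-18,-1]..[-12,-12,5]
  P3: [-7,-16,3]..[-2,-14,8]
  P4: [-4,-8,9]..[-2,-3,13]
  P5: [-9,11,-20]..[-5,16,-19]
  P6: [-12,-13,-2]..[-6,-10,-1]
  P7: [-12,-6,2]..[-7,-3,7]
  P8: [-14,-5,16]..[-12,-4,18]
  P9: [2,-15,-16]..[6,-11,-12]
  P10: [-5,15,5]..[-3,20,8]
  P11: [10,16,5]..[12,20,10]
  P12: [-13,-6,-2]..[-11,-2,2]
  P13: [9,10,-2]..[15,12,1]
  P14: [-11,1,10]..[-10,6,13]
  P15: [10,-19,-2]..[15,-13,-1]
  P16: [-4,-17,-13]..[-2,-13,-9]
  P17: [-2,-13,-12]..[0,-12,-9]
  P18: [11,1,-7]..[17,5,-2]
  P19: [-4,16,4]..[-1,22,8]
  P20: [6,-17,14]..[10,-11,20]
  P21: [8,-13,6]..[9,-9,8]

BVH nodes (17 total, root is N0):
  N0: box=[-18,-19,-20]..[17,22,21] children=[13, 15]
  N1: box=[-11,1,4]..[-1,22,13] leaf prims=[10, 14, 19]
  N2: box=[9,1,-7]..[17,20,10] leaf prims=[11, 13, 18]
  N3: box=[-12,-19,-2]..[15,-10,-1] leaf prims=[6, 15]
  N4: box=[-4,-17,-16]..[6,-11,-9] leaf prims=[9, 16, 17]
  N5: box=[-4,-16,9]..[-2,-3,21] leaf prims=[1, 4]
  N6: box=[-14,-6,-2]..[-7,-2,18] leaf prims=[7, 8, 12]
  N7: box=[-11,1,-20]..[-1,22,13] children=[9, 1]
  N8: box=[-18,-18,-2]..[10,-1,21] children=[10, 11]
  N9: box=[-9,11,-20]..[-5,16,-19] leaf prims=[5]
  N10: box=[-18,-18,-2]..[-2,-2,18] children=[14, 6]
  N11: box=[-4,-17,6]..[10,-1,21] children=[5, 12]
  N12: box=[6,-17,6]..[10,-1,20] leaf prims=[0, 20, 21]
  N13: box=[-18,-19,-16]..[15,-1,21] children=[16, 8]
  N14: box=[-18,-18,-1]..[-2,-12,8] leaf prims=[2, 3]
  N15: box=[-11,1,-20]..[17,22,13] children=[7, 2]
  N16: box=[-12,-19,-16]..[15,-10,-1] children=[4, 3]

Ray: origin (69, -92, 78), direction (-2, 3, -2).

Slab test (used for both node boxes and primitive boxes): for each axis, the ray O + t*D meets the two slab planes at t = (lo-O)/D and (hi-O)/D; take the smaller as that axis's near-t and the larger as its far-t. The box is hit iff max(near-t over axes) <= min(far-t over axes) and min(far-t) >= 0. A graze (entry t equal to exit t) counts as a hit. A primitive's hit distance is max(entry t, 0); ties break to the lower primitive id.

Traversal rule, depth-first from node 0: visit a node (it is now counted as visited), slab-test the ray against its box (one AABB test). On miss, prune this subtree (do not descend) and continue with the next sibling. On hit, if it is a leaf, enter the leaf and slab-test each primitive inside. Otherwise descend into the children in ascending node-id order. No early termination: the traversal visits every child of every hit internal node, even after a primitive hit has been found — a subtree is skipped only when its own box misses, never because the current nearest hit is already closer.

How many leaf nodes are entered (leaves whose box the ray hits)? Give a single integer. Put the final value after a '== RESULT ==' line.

Traverse from the root:
N0 x:[26,87/2] y:[73/3,38] z:[57/2,49] -> hit [57/2,38], descend [13, 15]
  N13 x:[27,87/2] y:[73/3,91/3] z:[57/2,47] -> hit [57/2,91/3], descend [8, 16]
    N8 x:[59/2,87/2] y:[74/3,91/3] z:[57/2,40] -> hit [59/2,91/3], descend [10, 11]
      N10 x:[71/2,87/2] y:[74/3,30] z:[30,40] -> miss, prune
      N11 x:[59/2,73/2] y:[25,91/3] z:[57/2,36] -> hit [59/2,91/3], descend [5, 12]
        N5 x:[71/2,73/2] y:[76/3,89/3] z:[57/2,69/2] -> miss, prune
        N12 x:[59/2,63/2] y:[25,91/3] z:[29,36] -> hit [59/2,91/3] leaf, test {P0(miss), P20(miss), P21(miss)}
    N16 x:[27,81/2] y:[73/3,82/3] z:[79/2,47] -> miss, prune
  N15 x:[26,40] y:[31,38] z:[65/2,49] -> hit [65/2,38], descend [2, 7]
    N2 x:[26,30] y:[31,112/3] z:[34,85/2] -> miss, prune
    N7 x:[35,40] y:[31,38] z:[65/2,49] -> hit [35,38], descend [1, 9]
      N1 x:[35,40] y:[31,38] z:[65/2,37] -> hit [35,37] leaf, test {P10@t=36, P14(miss), P19@t=36}
      N9 x:[37,39] y:[103/3,36] z:[97/2,49] -> miss, prune

order=[0, 13, 8, 10, 11, 5, 12, 16, 15, 2, 7, 1, 9]  |boxes|=13  |leaves|=2  hit=P10

== RESULT ==
2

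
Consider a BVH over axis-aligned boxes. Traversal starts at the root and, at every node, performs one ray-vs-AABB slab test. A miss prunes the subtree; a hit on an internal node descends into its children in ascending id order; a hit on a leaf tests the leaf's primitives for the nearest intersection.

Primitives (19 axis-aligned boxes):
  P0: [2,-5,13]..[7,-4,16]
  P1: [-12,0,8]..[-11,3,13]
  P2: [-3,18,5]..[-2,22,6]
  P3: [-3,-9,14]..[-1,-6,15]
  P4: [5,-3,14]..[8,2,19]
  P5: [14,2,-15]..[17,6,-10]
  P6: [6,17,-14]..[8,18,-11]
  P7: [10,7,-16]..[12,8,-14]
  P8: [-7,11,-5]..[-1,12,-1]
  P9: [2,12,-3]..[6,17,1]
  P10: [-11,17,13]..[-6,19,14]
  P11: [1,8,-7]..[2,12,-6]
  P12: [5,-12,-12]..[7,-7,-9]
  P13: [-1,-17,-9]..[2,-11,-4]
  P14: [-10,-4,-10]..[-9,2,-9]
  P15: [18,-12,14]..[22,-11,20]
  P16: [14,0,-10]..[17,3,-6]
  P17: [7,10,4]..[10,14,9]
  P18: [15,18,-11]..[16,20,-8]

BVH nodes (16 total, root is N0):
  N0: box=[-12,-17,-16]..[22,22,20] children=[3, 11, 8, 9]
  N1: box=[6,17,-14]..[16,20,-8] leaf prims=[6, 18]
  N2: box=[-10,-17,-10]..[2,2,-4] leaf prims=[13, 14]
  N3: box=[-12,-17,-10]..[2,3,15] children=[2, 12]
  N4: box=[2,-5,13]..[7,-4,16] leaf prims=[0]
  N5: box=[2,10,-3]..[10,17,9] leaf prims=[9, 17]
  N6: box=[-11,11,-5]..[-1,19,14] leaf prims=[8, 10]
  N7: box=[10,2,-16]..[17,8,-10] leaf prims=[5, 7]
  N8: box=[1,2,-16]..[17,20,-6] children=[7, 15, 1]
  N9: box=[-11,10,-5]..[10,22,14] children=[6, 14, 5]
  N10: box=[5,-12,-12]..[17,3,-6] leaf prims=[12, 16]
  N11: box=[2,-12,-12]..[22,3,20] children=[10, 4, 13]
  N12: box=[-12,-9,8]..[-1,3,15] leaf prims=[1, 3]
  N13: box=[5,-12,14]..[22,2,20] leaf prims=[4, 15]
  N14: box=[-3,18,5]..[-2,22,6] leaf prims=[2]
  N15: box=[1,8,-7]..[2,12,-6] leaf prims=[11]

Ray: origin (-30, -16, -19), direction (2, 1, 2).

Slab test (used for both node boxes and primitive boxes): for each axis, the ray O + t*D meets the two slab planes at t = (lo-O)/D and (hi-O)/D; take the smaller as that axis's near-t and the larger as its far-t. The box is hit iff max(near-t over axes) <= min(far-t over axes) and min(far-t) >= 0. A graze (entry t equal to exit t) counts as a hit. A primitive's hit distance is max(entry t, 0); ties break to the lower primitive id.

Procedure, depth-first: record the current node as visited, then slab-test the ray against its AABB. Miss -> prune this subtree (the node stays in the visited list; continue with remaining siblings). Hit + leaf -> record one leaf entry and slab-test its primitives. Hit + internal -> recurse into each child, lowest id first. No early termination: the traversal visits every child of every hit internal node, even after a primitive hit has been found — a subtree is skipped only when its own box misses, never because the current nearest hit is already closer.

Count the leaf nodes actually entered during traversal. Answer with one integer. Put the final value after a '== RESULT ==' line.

Walk:
N0 x:[9,26] y:[-1,38] z:[3/2,39/2] -> hit [9,39/2], descend [3, 8, 9, 11]
  N3 x:[9,16] y:[-1,19] z:[9/2,17] -> hit [9,16], descend [2, 12]
    N2 x:[10,16] y:[-1,18] z:[9/2,15/2] -> miss, prune
    N12 x:[9,29/2] y:[7,19] z:[27/2,17] -> hit [27/2,29/2] leaf, test {P1(miss), P3(miss)}
  N8 x:[31/2,47/2] y:[18,36] z:[3/2,13/2] -> miss, prune
  N9 x:[19/2,20] y:[26,38] z:[7,33/2] -> miss, prune
  N11 x:[16,26] y:[4,19] z:[7/2,39/2] -> hit [16,19], descend [4, 10, 13]
    N4 x:[16,37/2] y:[11,12] z:[16,35/2] -> miss, prune
    N10 x:[35/2,47/2] y:[4,19] z:[7/2,13/2] -> miss, prune
    N13 x:[35/2,26] y:[4,18] z:[33/2,39/2] -> hit [35/2,18] leaf, test {P4@t=35/2, P15(miss)}

10 AABB tests over nodes [0, 3, 2, 12, 8, 9, 11, 4, 10, 13]; 2 leaves entered; closest P4.

== RESULT ==
2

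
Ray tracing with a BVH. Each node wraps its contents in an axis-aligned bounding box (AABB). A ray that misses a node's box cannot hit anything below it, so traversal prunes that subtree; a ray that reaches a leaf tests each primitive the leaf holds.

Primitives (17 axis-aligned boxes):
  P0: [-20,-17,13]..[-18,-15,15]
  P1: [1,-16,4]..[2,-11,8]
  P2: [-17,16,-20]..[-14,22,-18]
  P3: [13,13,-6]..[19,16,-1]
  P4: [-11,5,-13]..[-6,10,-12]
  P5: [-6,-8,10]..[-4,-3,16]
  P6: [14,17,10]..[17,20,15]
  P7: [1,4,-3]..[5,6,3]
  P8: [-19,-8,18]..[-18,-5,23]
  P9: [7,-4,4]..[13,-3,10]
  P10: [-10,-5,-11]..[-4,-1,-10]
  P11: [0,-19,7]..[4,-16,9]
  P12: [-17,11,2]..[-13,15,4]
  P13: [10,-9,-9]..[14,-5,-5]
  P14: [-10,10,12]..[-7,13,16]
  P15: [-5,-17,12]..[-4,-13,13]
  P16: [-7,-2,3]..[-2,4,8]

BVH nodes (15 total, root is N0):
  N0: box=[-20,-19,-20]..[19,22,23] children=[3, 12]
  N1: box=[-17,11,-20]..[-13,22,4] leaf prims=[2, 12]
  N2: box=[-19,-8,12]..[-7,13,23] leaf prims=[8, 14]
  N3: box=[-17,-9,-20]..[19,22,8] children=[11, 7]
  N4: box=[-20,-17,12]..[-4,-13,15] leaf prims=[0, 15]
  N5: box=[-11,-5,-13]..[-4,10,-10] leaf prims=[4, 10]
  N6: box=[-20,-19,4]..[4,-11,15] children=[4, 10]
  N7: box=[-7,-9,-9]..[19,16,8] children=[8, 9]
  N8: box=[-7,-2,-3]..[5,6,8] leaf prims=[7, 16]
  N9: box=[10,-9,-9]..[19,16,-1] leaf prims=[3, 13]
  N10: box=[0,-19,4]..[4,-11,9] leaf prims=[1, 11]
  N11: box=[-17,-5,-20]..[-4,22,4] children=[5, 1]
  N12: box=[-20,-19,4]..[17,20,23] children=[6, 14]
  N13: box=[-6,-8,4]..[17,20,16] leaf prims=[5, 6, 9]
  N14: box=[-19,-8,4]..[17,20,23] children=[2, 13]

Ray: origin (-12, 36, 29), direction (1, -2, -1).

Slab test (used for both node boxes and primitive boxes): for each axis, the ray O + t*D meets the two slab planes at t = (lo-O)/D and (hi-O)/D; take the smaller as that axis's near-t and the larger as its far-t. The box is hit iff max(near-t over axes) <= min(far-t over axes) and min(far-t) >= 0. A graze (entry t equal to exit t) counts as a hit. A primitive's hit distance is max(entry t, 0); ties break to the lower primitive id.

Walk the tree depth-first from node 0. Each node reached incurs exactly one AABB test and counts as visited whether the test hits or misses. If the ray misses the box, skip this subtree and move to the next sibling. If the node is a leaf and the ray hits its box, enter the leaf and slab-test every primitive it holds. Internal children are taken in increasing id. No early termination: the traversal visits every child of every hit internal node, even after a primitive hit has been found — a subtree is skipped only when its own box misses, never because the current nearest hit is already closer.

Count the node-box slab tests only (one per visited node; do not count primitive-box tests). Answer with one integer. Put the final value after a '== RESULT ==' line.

Walk:
N0 x:[-8,31] y:[7,55/2] z:[6,49] -> hit [7,55/2], descend [3, 12]
  N3 x:[-5,31] y:[7,45/2] z:[21,49] -> hit [21,45/2], descend [7, 11]
    N7 x:[5,31] y:[10,45/2] z:[21,38] -> hit [21,45/2], descend [8, 9]
      N8 x:[5,17] y:[15,19] z:[21,32] -> miss, prune
      N9 x:[22,31] y:[10,45/2] z:[30,38] -> miss, prune
    N11 x:[-5,8] y:[7,41/2] z:[25,49] -> miss, prune
  N12 x:[-8,29] y:[8,55/2] z:[6,25] -> hit [8,25], descend [6, 14]
    N6 x:[-8,16] y:[47/2,55/2] z:[14,25] -> miss, prune
    N14 x:[-7,29] y:[8,22] z:[6,25] -> hit [8,22], descend [2, 13]
      N2 x:[-7,5] y:[23/2,22] z:[6,17] -> miss, prune
      N13 x:[6,29] y:[8,22] z:[13,25] -> hit [13,22] leaf, test {P5(miss), P6(miss), P9@t=39/2}

order=[0, 3, 7, 8, 9, 11, 12, 6, 14, 2, 13]  |boxes|=11  |leaves|=1  hit=P9

== RESULT ==
11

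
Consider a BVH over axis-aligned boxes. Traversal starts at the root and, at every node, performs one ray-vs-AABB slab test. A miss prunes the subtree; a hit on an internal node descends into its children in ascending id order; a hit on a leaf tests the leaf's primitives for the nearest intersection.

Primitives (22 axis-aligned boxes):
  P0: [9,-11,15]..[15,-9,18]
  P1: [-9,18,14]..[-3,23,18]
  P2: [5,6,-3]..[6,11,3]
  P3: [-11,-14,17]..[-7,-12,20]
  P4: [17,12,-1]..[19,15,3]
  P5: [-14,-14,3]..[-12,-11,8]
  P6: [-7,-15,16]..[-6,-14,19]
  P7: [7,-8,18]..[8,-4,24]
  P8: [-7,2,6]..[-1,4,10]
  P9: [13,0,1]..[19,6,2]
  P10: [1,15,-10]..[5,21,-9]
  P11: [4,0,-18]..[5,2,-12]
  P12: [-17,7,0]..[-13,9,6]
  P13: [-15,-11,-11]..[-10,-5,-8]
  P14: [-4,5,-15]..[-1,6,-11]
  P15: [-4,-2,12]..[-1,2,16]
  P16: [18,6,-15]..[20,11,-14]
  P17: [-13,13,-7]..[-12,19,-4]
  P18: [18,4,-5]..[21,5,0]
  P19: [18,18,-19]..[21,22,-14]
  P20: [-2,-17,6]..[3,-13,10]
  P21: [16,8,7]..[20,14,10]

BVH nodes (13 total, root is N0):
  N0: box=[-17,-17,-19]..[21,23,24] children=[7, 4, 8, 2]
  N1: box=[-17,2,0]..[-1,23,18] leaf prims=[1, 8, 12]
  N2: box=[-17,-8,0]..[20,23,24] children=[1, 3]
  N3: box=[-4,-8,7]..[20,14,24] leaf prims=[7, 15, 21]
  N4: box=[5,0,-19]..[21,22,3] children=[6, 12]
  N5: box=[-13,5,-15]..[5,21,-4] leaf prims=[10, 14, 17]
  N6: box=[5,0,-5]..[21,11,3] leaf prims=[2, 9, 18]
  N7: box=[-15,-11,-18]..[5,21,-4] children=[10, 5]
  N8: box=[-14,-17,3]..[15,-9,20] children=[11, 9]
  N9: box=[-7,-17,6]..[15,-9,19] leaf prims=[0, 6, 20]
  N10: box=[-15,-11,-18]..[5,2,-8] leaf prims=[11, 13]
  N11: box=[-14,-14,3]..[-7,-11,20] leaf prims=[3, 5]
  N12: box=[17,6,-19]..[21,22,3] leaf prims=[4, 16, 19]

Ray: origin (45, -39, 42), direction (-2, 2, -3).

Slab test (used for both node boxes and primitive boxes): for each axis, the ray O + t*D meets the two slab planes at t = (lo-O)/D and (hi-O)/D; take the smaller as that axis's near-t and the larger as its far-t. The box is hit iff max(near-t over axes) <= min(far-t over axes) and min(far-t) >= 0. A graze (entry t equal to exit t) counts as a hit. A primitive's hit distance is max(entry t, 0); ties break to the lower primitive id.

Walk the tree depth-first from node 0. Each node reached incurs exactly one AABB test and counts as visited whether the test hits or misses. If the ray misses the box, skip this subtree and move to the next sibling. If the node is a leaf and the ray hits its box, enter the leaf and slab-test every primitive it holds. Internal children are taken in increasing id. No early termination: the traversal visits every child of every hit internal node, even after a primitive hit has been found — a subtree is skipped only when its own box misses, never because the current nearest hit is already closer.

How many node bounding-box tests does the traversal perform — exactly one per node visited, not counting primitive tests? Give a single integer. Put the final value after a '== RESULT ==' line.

Trace the traversal:
N0 x:[12,31] y:[11,31] z:[6,61/3] -> hit [12,61/3], descend [2, 4, 7, 8]
  N2 x:[25/2,31] y:[31/2,31] z:[6,14] -> miss, prune
  N4 x:[12,20] y:[39/2,61/2] z:[13,61/3] -> hit [39/2,20], descend [6, 12]
    N6 x:[12,20] y:[39/2,25] z:[13,47/3] -> miss, prune
    N12 x:[12,14] y:[45/2,61/2] z:[13,61/3] -> miss, prune
  N7 x:[20,30] y:[14,30] z:[46/3,20] -> hit [20,20], descend [5, 10]
    N5 x:[20,29] y:[22,30] z:[46/3,19] -> miss, prune
    N10 x:[20,30] y:[14,41/2] z:[50/3,20] -> hit [20,20] leaf, test {P11@t=20, P13(miss)}
  N8 x:[15,59/2] y:[11,15] z:[22/3,13] -> miss, prune

Summary -> nodes [0, 2, 4, 6, 12, 7, 5, 10, 8]; box-tests=9; leaf-entries=1; first=P11

== RESULT ==
9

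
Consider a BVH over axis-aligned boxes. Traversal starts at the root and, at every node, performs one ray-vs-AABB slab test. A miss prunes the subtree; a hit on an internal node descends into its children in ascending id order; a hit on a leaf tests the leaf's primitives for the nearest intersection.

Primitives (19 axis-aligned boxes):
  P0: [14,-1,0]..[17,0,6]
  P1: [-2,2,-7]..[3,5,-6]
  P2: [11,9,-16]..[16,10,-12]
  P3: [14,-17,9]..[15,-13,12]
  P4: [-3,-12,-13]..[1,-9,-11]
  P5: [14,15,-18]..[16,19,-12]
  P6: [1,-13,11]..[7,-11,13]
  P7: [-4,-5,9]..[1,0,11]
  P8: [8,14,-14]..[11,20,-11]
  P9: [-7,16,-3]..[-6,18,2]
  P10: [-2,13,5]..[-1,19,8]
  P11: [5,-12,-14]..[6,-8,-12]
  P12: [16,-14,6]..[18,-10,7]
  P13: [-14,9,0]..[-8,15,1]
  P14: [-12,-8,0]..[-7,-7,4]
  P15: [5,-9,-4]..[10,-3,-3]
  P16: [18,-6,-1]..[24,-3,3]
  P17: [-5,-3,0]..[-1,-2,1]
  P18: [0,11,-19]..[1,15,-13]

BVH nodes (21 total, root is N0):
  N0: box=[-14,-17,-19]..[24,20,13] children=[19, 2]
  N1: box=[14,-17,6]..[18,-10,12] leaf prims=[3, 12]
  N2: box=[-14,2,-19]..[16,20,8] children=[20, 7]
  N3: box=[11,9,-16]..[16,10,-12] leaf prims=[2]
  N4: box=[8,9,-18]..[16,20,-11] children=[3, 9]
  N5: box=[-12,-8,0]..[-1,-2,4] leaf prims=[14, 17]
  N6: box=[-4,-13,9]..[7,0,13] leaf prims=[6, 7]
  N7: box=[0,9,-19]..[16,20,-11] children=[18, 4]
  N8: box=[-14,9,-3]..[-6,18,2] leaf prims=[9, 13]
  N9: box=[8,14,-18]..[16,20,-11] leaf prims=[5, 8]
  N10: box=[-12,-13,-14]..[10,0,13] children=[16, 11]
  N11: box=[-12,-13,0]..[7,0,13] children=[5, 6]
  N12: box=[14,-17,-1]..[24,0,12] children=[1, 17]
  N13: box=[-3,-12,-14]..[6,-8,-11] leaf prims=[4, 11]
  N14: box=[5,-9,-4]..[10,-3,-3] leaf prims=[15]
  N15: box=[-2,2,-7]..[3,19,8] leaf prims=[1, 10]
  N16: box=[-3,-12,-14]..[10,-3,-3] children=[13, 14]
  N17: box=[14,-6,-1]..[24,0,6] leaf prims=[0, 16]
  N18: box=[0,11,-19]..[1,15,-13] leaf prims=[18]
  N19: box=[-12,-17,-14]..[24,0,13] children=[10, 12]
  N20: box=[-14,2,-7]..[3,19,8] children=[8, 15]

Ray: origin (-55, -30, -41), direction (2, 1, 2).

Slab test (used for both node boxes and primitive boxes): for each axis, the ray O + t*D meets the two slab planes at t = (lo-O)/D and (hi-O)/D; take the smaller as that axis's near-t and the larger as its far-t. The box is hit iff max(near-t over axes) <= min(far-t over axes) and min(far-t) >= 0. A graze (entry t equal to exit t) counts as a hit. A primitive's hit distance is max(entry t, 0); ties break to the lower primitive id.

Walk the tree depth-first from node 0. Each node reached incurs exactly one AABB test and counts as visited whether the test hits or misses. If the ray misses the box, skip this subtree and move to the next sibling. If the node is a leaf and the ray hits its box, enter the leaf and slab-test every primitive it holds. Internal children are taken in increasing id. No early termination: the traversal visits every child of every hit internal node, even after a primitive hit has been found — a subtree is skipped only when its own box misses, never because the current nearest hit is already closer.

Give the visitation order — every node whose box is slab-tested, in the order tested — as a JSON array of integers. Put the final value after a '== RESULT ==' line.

Trace the traversal:
N0 x:[41/2,79/2] y:[13,50] z:[11,27] -> hit [41/2,27], descend [2, 19]
  N2 x:[41/2,71/2] y:[32,50] z:[11,49/2] -> miss, prune
  N19 x:[43/2,79/2] y:[13,30] z:[27/2,27] -> hit [43/2,27], descend [10, 12]
    N10 x:[43/2,65/2] y:[17,30] z:[27/2,27] -> hit [43/2,27], descend [11, 16]
      N11 x:[43/2,31] y:[17,30] z:[41/2,27] -> hit [43/2,27], descend [5, 6]
        N5 x:[43/2,27] y:[22,28] z:[41/2,45/2] -> hit [22,45/2] leaf, test {P14@t=22, P17(miss)}
        N6 x:[51/2,31] y:[17,30] z:[25,27] -> hit [51/2,27] leaf, test {P6(miss), P7@t=51/2}
      N16 x:[26,65/2] y:[18,27] z:[27/2,19] -> miss, prune
    N12 x:[69/2,79/2] y:[13,30] z:[20,53/2] -> miss, prune

Summary -> nodes [0, 2, 19, 10, 11, 5, 6, 16, 12]; box-tests=9; leaf-entries=2; first=P14

== RESULT ==
[0, 2, 19, 10, 11, 5, 6, 16, 12]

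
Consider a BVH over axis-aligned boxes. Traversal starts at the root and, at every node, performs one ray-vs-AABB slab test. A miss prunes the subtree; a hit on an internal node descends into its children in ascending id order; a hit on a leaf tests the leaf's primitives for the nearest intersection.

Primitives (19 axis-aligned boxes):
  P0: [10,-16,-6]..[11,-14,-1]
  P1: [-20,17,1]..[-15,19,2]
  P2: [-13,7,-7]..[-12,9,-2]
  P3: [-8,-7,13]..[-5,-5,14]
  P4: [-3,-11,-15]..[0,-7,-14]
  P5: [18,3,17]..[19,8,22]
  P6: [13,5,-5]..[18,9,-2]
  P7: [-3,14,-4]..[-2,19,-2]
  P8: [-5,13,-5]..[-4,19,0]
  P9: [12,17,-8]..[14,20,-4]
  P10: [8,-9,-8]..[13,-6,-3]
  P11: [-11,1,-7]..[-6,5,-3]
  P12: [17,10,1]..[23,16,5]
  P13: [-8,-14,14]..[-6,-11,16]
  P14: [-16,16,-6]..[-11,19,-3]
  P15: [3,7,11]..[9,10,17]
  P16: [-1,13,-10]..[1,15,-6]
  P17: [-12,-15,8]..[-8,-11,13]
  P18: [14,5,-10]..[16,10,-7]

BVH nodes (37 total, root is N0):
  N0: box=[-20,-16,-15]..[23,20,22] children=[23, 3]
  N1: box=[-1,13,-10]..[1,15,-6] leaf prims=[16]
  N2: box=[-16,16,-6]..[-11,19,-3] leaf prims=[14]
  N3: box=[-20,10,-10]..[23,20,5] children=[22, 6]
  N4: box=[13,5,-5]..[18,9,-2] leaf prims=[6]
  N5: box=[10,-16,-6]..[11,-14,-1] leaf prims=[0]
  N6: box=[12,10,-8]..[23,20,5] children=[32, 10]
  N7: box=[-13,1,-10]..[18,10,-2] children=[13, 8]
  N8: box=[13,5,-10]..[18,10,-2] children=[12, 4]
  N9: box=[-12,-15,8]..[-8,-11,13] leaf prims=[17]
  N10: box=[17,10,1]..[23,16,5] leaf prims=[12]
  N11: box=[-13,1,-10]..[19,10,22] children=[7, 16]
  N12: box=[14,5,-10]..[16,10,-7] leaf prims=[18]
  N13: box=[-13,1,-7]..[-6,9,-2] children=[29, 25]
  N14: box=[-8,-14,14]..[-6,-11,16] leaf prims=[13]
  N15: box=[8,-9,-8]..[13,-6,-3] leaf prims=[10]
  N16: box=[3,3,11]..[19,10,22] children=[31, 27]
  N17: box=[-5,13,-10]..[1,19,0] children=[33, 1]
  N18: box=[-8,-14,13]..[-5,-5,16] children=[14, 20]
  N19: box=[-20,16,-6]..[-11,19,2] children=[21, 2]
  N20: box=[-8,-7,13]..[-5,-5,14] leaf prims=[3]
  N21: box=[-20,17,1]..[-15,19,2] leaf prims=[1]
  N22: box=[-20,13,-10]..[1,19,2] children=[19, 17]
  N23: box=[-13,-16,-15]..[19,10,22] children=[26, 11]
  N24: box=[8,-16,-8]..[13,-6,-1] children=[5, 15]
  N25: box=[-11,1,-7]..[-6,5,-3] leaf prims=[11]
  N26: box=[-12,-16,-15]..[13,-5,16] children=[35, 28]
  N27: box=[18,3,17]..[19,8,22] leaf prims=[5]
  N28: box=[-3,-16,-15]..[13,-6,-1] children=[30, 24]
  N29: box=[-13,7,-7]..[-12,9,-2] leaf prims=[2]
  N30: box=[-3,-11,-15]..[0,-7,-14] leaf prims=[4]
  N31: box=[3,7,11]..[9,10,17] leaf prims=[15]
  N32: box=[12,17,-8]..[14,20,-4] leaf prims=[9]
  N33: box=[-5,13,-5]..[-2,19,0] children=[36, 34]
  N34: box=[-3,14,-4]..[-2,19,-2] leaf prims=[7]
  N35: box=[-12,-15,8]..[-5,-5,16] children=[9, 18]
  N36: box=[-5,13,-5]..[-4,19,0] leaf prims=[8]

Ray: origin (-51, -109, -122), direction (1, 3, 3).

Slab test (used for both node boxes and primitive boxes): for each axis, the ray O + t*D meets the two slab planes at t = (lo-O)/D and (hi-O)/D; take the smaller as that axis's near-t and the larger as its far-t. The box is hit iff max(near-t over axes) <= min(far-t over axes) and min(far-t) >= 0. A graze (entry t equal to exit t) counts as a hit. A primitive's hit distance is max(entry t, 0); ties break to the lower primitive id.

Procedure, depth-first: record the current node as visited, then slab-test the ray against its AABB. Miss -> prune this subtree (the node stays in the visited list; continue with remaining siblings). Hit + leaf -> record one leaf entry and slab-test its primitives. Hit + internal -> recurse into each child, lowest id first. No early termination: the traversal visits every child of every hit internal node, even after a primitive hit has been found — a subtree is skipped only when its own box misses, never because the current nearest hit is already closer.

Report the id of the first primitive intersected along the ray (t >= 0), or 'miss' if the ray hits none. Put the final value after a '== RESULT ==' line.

Traverse from the root:
N0 x:[31,74] y:[31,43] z:[107/3,48] -> hit [107/3,43], descend [3, 23]
  N3 x:[31,74] y:[119/3,43] z:[112/3,127/3] -> hit [119/3,127/3], descend [6, 22]
    N6 x:[63,74] y:[119/3,43] z:[38,127/3] -> miss, prune
    N22 x:[31,52] y:[122/3,128/3] z:[112/3,124/3] -> hit [122/3,124/3], descend [17, 19]
      N17 x:[46,52] y:[122/3,128/3] z:[112/3,122/3] -> miss, prune
      N19 x:[31,40] y:[125/3,128/3] z:[116/3,124/3] -> miss, prune
  N23 x:[38,70] y:[31,119/3] z:[107/3,48] -> hit [38,119/3], descend [11, 26]
    N11 x:[38,70] y:[110/3,119/3] z:[112/3,48] -> hit [38,119/3], descend [7, 16]
      N7 x:[38,69] y:[110/3,119/3] z:[112/3,40] -> hit [38,119/3], descend [8, 13]
        N8 x:[64,69] y:[38,119/3] z:[112/3,40] -> miss, prune
        N13 x:[38,45] y:[110/3,118/3] z:[115/3,40] -> hit [115/3,118/3], descend [25, 29]
          N25 x:[40,45] y:[110/3,38] z:[115/3,119/3] -> miss, prune
          N29 x:[38,39] y:[116/3,118/3] z:[115/3,40] -> hit [116/3,39] leaf, test {P2@t=116/3}
      N16 x:[54,70] y:[112/3,119/3] z:[133/3,48] -> miss, prune
    N26 x:[39,64] y:[31,104/3] z:[107/3,46] -> miss, prune

15 AABB tests over nodes [0, 3, 6, 22, 17, 19, 23, 11, 7, 8, 13, 25, 29, 16, 26]; 1 leaf entered; closest P2.

== RESULT ==
2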